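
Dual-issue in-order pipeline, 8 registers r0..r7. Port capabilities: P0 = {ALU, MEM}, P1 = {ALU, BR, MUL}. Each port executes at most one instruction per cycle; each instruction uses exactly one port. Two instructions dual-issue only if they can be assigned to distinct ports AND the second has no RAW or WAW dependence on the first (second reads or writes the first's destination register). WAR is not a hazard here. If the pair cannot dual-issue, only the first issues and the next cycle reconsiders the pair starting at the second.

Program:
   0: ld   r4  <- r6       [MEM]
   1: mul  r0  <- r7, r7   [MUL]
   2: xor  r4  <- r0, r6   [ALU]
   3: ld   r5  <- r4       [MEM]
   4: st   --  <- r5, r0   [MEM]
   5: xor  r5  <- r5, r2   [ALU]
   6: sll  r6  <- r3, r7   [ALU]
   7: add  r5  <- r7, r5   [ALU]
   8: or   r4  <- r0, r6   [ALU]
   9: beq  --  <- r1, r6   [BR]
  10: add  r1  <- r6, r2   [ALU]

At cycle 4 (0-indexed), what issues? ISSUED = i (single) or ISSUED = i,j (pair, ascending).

c0: i0/i1 ld mul  dual
c1: i2 xor  RAW r4
c2: i3 ld  no-port MEM/MEM
c3: i4/i5 st xor  dual
c4: i6/i7 sll add  dual
c5: i8/i9 or beq  dual
c6: i10 add  tail

ISSUED = 6,7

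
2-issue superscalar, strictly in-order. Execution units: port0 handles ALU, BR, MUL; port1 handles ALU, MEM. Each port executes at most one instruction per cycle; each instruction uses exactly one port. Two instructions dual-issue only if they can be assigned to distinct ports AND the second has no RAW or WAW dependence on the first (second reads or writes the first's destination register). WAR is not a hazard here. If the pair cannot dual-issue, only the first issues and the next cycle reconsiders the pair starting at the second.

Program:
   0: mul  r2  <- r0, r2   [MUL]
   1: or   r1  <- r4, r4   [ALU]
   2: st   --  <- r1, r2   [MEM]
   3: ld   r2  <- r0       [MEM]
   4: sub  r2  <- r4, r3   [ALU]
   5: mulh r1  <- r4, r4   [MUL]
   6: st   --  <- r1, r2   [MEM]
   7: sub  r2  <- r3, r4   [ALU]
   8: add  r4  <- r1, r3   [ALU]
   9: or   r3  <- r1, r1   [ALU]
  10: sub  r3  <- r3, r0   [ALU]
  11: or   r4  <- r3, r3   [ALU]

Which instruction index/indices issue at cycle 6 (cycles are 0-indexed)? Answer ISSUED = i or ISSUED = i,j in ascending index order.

ISSUED = 10

#0 head=0: mul;or i0,i1 pair
#1 head=2: st i2 no-port MEM/MEM
#2 head=3: ld i3 WAW r2
#3 head=4: sub;mulh i4,i5 pair
#4 head=6: st;sub i6,i7 pair
#5 head=8: add;or i8,i9 pair
#6 head=10: sub i10 RAW r3
#7 head=11: or i11 tail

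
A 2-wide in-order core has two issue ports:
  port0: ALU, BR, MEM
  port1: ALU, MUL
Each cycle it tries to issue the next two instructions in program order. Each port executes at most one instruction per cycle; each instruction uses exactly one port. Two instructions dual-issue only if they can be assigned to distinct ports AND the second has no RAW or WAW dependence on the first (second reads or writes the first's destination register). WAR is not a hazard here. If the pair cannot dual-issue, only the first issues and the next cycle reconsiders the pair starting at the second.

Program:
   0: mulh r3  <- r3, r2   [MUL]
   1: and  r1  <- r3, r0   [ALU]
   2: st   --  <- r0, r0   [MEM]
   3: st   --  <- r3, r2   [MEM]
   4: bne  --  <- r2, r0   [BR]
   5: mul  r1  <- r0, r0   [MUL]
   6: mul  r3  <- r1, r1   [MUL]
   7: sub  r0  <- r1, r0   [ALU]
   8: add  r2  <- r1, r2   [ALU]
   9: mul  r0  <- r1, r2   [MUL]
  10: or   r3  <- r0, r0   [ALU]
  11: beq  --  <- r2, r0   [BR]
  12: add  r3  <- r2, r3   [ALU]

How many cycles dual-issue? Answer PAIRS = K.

PAIRS = 4

0. mulh.MUL @i0  | RAW r3
1. and.ALU+st.MEM @i1+i2  | 2-wide
2. st.MEM @i3  | no-port MEM/BR
3. bne.BR+mul.MUL @i4+i5  | 2-wide
4. mul.MUL+sub.ALU @i6+i7  | 2-wide
5. add.ALU @i8  | RAW r2
6. mul.MUL @i9  | RAW r0
7. or.ALU+beq.BR @i10+i11  | 2-wide
8. add.ALU @i12  | tail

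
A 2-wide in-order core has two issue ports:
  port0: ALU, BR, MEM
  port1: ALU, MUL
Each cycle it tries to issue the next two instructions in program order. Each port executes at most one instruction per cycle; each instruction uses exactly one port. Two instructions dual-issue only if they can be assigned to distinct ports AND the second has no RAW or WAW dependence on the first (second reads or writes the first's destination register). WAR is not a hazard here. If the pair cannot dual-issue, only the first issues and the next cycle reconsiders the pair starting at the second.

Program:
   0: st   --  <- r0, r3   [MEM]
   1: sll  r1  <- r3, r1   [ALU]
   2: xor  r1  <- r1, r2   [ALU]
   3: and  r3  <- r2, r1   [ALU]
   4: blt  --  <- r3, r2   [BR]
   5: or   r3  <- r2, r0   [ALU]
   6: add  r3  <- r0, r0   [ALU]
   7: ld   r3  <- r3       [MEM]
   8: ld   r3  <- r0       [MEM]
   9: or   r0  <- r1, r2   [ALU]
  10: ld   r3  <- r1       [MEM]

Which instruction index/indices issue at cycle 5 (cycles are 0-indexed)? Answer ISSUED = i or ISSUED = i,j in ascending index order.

ISSUED = 7

0. st.MEM+sll.ALU @i0/i1  | 2-wide
1. xor.ALU @i2  | RAW r1
2. and.ALU @i3  | RAW r3
3. blt.BR+or.ALU @i4/i5  | 2-wide
4. add.ALU @i6  | RAW+WAW r3
5. ld.MEM @i7  | no-port MEM/MEM
6. ld.MEM+or.ALU @i8/i9  | 2-wide
7. ld.MEM @i10  | tail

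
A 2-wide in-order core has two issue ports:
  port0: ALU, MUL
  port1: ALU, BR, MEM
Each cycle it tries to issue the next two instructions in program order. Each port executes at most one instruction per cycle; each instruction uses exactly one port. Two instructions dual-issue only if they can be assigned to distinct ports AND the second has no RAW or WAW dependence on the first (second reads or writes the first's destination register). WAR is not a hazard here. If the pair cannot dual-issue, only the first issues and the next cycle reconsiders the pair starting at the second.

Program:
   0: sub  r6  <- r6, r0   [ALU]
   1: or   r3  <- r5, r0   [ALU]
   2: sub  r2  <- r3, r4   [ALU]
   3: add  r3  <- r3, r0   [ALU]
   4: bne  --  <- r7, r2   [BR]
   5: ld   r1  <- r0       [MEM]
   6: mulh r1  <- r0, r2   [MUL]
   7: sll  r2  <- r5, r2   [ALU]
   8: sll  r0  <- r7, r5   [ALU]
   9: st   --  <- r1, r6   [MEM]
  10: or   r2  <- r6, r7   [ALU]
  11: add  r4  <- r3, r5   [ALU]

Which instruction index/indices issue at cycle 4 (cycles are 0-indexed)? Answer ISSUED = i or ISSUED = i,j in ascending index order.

[0] i0&i1  sub.ALU;or.ALU  -- dual
[1] i2&i3  sub.ALU;add.ALU  -- dual
[2] i4  bne.BR  -- no-port BR/MEM
[3] i5  ld.MEM  -- WAW r1
[4] i6&i7  mulh.MUL;sll.ALU  -- dual
[5] i8&i9  sll.ALU;st.MEM  -- dual
[6] i10&i11  or.ALU;add.ALU  -- dual

ISSUED = 6,7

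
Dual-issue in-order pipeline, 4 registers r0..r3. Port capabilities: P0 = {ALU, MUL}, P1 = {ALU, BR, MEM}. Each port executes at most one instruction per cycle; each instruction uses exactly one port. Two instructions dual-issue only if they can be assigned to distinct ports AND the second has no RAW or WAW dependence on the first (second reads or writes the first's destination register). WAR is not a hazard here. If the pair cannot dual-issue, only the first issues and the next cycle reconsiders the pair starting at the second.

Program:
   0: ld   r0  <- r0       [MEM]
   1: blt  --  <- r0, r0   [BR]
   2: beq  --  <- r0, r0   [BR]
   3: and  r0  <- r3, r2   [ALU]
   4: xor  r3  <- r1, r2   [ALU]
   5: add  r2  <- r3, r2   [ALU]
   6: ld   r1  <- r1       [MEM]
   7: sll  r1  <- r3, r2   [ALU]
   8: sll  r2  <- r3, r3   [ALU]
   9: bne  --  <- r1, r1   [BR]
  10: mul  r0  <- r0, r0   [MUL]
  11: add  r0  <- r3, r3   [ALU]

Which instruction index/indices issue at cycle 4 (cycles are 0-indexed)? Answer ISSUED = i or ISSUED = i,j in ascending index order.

ISSUED = 5,6

  cy0 -> i0 (ld) no-port MEM/BR
  cy1 -> i1 (blt) no-port BR/BR
  cy2 -> i2&i3 (beq and) dual
  cy3 -> i4 (xor) RAW r3
  cy4 -> i5&i6 (add ld) dual
  cy5 -> i7&i8 (sll sll) dual
  cy6 -> i9&i10 (bne mul) dual
  cy7 -> i11 (add) tail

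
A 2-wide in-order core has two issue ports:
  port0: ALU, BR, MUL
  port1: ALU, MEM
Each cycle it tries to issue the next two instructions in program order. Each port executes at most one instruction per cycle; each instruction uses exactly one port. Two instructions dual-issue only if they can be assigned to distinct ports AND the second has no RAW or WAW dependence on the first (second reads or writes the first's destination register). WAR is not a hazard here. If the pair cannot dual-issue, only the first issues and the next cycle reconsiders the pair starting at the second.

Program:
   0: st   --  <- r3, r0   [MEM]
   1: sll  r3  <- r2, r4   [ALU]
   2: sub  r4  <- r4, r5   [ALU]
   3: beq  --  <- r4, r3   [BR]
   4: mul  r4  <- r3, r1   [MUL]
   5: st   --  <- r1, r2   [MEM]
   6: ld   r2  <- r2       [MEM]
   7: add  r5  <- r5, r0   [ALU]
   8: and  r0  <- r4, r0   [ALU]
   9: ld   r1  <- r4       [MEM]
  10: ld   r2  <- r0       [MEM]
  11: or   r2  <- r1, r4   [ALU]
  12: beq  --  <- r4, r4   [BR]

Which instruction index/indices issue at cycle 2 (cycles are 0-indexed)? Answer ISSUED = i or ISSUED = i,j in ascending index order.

ISSUED = 3

0. st;sll @i0,i1  | 2-wide
1. sub @i2  | RAW r4
2. beq @i3  | no-port BR/MUL
3. mul;st @i4,i5  | 2-wide
4. ld;add @i6,i7  | 2-wide
5. and;ld @i8,i9  | 2-wide
6. ld @i10  | WAW r2
7. or;beq @i11,i12  | 2-wide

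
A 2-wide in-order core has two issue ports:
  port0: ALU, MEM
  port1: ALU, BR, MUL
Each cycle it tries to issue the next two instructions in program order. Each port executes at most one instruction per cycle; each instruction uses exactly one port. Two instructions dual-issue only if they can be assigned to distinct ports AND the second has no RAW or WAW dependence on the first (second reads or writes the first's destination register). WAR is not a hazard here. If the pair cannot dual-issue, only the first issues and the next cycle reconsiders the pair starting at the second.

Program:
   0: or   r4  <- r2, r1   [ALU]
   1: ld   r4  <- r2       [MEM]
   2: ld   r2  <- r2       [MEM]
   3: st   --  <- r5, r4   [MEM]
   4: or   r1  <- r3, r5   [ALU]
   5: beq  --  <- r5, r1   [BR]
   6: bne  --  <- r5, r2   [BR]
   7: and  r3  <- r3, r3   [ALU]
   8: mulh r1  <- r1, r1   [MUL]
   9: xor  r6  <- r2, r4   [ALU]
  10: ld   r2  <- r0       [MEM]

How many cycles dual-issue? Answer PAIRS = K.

PAIRS = 3

[0] i0  or  -- WAW r4
[1] i1  ld  -- no-port MEM/MEM
[2] i2  ld  -- no-port MEM/MEM
[3] i3+i4  st+or  -- 2-wide
[4] i5  beq  -- no-port BR/BR
[5] i6+i7  bne+and  -- 2-wide
[6] i8+i9  mulh+xor  -- 2-wide
[7] i10  ld  -- tail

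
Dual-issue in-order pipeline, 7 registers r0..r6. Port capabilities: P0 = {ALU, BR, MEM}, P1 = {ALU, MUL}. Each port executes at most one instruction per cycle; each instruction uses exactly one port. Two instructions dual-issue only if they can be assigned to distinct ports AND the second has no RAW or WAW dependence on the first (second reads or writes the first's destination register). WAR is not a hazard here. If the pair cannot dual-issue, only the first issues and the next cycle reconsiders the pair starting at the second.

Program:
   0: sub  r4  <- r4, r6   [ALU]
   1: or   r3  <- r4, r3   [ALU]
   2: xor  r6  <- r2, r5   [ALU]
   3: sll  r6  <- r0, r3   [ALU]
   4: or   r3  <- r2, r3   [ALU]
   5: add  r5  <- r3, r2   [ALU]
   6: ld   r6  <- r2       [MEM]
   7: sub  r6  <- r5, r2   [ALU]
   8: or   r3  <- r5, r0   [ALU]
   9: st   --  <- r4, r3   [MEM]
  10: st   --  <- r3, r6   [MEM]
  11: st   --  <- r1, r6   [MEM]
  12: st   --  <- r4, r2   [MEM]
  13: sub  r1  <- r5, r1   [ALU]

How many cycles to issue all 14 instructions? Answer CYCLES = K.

[0] i0  sub  -- RAW r4
[1] i1&i2  or+xor  -- pair
[2] i3&i4  sll+or  -- pair
[3] i5&i6  add+ld  -- pair
[4] i7&i8  sub+or  -- pair
[5] i9  st  -- no-port MEM/MEM
[6] i10  st  -- no-port MEM/MEM
[7] i11  st  -- no-port MEM/MEM
[8] i12&i13  st+sub  -- pair

CYCLES = 9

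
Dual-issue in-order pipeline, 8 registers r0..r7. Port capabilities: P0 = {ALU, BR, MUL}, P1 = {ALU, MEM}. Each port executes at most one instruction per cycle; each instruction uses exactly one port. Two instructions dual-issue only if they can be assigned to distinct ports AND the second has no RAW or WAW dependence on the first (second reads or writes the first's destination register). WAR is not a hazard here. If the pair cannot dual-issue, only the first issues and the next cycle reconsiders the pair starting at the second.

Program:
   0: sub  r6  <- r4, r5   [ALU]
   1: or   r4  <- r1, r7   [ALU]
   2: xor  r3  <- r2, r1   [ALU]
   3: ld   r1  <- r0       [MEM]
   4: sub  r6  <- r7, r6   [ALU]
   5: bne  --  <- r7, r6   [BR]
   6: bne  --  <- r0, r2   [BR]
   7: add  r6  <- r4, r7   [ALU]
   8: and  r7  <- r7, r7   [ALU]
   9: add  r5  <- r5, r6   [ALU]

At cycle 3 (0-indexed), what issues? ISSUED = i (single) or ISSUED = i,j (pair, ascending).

ISSUED = 5

  cy0 -> i0&i1 (sub.ALU+or.ALU) dual
  cy1 -> i2&i3 (xor.ALU+ld.MEM) dual
  cy2 -> i4 (sub.ALU) RAW r6
  cy3 -> i5 (bne.BR) no-port BR/BR
  cy4 -> i6&i7 (bne.BR+add.ALU) dual
  cy5 -> i8&i9 (and.ALU+add.ALU) dual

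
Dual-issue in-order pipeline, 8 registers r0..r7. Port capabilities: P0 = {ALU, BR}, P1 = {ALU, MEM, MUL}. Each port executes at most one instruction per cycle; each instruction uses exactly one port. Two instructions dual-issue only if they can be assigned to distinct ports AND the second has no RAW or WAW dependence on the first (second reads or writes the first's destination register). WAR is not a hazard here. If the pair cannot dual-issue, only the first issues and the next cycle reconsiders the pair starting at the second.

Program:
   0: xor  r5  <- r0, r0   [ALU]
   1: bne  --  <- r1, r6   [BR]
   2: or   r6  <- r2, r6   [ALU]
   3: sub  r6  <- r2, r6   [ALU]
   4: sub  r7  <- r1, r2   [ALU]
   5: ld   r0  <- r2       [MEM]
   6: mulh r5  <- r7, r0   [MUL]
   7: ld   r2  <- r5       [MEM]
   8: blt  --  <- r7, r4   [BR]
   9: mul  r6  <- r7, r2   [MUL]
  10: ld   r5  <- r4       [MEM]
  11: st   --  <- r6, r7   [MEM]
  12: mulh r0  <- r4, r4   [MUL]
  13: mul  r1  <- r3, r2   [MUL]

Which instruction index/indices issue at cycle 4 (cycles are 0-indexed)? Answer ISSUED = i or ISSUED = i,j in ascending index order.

ISSUED = 6

  cy0 -> i0,i1 (xor+bne) 2-wide
  cy1 -> i2 (or) RAW+WAW r6
  cy2 -> i3,i4 (sub+sub) 2-wide
  cy3 -> i5 (ld) no-port MEM/MUL
  cy4 -> i6 (mulh) no-port MUL/MEM
  cy5 -> i7,i8 (ld+blt) 2-wide
  cy6 -> i9 (mul) no-port MUL/MEM
  cy7 -> i10 (ld) no-port MEM/MEM
  cy8 -> i11 (st) no-port MEM/MUL
  cy9 -> i12 (mulh) no-port MUL/MUL
  cy10 -> i13 (mul) tail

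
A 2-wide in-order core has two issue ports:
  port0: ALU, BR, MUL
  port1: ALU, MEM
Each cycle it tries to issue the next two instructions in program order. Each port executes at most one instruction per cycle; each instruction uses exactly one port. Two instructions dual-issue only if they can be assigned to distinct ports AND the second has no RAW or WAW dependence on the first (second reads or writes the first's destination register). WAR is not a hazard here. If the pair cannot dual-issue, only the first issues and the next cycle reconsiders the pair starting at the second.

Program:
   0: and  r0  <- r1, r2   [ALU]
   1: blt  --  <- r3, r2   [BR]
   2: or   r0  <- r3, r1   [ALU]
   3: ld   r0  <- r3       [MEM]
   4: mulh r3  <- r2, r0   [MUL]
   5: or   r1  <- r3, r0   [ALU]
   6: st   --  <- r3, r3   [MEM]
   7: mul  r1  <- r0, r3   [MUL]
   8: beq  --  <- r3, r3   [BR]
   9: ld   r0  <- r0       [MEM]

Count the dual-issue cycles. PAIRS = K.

PAIRS = 3

c0: i0,i1 and.ALU blt.BR  2-wide
c1: i2 or.ALU  WAW r0
c2: i3 ld.MEM  RAW r0
c3: i4 mulh.MUL  RAW r3
c4: i5,i6 or.ALU st.MEM  2-wide
c5: i7 mul.MUL  no-port MUL/BR
c6: i8,i9 beq.BR ld.MEM  2-wide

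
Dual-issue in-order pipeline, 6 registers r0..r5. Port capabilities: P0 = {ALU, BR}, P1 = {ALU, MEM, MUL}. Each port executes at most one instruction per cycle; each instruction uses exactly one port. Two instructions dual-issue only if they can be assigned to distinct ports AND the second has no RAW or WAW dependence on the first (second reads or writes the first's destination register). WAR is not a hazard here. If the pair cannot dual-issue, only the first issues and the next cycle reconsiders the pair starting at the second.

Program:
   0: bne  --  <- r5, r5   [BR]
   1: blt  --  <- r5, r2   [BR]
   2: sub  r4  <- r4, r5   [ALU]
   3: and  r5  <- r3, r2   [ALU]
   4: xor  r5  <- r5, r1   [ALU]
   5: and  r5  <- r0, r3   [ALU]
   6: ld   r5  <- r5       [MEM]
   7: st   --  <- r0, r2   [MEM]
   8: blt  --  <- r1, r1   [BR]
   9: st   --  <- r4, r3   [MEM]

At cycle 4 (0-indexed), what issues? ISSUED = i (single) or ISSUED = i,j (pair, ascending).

ISSUED = 5

t=0 i0:bne ; no-port BR/BR
t=1 i1/i2:blt sub ; 2-wide
t=2 i3:and ; RAW+WAW r5
t=3 i4:xor ; WAW r5
t=4 i5:and ; RAW+WAW r5
t=5 i6:ld ; no-port MEM/MEM
t=6 i7/i8:st blt ; 2-wide
t=7 i9:st ; tail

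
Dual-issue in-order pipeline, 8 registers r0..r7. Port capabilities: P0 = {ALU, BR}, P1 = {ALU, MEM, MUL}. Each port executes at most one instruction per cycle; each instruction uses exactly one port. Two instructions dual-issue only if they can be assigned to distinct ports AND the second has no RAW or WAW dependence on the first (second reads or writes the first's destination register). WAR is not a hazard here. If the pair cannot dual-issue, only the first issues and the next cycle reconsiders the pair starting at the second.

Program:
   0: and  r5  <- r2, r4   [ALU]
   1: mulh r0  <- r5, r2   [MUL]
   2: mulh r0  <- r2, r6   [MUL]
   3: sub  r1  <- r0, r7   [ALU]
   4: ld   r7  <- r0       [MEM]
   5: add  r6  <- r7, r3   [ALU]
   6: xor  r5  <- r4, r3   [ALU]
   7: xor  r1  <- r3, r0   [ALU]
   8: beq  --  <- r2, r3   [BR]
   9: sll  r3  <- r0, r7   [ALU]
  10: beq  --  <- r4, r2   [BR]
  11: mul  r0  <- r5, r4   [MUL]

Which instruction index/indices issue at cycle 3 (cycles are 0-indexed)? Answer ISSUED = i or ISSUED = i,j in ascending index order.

ISSUED = 3,4

t=0 i0:and ; RAW r5
t=1 i1:mulh ; no-port MUL/MUL
t=2 i2:mulh ; RAW r0
t=3 i3+i4:sub/ld ; pair
t=4 i5+i6:add/xor ; pair
t=5 i7+i8:xor/beq ; pair
t=6 i9+i10:sll/beq ; pair
t=7 i11:mul ; tail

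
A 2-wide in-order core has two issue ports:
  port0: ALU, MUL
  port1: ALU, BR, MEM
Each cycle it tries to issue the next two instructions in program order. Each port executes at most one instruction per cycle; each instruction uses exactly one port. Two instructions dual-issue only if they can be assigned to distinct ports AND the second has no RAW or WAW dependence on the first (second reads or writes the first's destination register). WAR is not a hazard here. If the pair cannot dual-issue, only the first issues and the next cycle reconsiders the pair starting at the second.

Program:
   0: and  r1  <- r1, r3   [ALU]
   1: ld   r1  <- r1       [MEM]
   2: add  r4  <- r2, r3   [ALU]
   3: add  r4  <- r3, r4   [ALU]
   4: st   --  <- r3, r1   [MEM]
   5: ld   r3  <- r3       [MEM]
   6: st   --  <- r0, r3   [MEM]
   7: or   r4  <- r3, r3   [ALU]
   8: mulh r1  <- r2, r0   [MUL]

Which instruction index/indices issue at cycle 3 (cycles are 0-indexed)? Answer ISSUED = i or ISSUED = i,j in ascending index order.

0. and @i0  | RAW+WAW r1
1. ld+add @i1+i2  | pair
2. add+st @i3+i4  | pair
3. ld @i5  | no-port MEM/MEM
4. st+or @i6+i7  | pair
5. mulh @i8  | tail

ISSUED = 5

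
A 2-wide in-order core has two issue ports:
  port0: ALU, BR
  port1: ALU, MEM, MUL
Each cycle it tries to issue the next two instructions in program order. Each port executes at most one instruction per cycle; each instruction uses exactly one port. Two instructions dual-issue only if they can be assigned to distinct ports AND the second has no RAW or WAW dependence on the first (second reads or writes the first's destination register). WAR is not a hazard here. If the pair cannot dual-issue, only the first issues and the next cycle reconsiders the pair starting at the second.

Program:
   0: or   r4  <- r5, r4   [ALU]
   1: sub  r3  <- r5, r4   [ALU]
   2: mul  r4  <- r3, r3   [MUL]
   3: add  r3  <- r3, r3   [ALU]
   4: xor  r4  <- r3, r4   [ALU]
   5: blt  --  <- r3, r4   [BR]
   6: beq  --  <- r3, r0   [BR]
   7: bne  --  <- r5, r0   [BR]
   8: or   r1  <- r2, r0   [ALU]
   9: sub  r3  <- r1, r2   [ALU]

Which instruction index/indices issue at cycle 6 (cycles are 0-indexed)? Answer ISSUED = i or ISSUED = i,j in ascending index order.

ISSUED = 7,8

0. or @i0  | RAW r4
1. sub @i1  | RAW r3
2. mul;add @i2,i3  | dual
3. xor @i4  | RAW r4
4. blt @i5  | no-port BR/BR
5. beq @i6  | no-port BR/BR
6. bne;or @i7,i8  | dual
7. sub @i9  | tail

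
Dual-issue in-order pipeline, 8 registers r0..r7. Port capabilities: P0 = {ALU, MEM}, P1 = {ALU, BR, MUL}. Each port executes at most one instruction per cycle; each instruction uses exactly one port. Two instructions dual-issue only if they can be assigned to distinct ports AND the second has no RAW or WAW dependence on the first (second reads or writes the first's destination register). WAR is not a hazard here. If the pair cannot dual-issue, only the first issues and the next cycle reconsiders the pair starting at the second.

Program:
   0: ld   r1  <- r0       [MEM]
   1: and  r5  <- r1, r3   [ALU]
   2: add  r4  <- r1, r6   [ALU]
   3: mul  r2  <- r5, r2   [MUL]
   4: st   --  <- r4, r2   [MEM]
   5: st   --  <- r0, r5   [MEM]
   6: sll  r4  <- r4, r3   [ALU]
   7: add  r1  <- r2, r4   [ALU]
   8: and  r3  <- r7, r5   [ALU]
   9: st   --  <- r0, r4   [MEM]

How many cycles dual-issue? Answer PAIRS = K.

PAIRS = 3

c0: i0 ld  RAW r1
c1: i1,i2 and;add  pair
c2: i3 mul  RAW r2
c3: i4 st  no-port MEM/MEM
c4: i5,i6 st;sll  pair
c5: i7,i8 add;and  pair
c6: i9 st  tail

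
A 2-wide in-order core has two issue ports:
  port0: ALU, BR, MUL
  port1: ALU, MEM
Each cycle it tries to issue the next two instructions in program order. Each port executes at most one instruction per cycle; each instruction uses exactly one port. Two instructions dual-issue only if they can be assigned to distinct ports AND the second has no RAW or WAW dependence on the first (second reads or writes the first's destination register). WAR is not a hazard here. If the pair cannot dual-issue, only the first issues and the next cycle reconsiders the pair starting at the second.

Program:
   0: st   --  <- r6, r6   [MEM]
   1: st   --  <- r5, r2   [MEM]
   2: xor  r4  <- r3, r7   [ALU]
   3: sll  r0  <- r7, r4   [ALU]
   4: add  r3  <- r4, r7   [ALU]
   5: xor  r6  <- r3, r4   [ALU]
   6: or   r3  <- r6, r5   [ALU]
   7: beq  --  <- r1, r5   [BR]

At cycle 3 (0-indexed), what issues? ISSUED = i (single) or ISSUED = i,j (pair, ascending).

t=0 i0:st.MEM ; no-port MEM/MEM
t=1 i1,i2:st.MEM/xor.ALU ; dual
t=2 i3,i4:sll.ALU/add.ALU ; dual
t=3 i5:xor.ALU ; RAW r6
t=4 i6,i7:or.ALU/beq.BR ; dual

ISSUED = 5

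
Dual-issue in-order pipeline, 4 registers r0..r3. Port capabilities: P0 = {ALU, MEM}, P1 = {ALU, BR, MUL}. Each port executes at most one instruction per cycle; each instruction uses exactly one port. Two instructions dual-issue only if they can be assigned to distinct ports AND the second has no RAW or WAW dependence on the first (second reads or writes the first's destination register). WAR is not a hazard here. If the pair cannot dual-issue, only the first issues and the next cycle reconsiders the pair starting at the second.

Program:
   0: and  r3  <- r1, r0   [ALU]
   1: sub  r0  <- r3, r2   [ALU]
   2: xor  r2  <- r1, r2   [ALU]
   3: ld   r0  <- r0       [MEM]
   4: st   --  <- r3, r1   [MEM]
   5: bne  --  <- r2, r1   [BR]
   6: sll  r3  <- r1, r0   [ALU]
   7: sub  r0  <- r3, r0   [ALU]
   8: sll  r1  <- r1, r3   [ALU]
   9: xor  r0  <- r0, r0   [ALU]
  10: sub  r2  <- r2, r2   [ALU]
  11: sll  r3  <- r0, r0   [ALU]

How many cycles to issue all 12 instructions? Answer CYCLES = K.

CYCLES = 8

  cy0 -> i0 (and.ALU) RAW r3
  cy1 -> i1+i2 (sub.ALU+xor.ALU) 2-wide
  cy2 -> i3 (ld.MEM) no-port MEM/MEM
  cy3 -> i4+i5 (st.MEM+bne.BR) 2-wide
  cy4 -> i6 (sll.ALU) RAW r3
  cy5 -> i7+i8 (sub.ALU+sll.ALU) 2-wide
  cy6 -> i9+i10 (xor.ALU+sub.ALU) 2-wide
  cy7 -> i11 (sll.ALU) tail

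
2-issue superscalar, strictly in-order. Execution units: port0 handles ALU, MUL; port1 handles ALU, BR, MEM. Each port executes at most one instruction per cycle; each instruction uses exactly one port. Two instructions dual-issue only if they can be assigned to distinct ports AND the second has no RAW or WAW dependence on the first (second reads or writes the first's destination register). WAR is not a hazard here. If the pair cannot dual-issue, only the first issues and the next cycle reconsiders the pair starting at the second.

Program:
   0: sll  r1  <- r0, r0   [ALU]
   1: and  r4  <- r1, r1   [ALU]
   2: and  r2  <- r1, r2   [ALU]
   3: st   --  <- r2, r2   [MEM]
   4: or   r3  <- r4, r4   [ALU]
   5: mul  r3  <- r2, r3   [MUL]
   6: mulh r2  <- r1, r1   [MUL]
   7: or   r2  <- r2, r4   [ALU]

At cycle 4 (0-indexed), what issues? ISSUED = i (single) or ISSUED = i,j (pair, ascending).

ISSUED = 6

#0 head=0: sll i0 RAW r1
#1 head=1: and/and i1/i2 2-wide
#2 head=3: st/or i3/i4 2-wide
#3 head=5: mul i5 no-port MUL/MUL
#4 head=6: mulh i6 RAW+WAW r2
#5 head=7: or i7 tail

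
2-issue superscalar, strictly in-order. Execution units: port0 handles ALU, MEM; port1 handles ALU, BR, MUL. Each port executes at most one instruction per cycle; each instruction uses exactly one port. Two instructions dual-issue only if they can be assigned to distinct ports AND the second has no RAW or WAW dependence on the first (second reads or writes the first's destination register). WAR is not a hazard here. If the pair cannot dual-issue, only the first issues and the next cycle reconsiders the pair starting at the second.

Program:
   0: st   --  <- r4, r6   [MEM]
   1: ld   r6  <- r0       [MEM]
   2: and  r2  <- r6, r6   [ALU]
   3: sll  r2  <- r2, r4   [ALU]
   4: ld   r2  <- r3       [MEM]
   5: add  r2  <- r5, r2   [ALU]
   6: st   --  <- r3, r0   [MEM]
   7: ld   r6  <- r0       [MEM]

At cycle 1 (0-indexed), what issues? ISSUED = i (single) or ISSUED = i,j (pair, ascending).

ISSUED = 1

[0] i0  st.MEM  -- no-port MEM/MEM
[1] i1  ld.MEM  -- RAW r6
[2] i2  and.ALU  -- RAW+WAW r2
[3] i3  sll.ALU  -- WAW r2
[4] i4  ld.MEM  -- RAW+WAW r2
[5] i5&i6  add.ALU+st.MEM  -- dual
[6] i7  ld.MEM  -- tail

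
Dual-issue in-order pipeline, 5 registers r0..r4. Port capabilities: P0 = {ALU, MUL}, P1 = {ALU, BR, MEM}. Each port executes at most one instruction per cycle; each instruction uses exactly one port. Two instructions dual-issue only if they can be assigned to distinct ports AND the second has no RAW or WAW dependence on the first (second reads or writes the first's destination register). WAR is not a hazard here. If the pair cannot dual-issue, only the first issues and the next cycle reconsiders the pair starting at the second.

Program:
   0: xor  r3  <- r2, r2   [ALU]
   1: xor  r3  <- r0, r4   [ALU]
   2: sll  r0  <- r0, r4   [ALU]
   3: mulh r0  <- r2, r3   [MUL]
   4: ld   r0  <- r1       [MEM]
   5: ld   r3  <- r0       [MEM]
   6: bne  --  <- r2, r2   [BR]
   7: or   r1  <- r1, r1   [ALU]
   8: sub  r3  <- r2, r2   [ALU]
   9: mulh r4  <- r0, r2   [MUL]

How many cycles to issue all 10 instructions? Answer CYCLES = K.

  cy0 -> i0 (xor) WAW r3
  cy1 -> i1,i2 (xor sll) pair
  cy2 -> i3 (mulh) WAW r0
  cy3 -> i4 (ld) no-port MEM/MEM
  cy4 -> i5 (ld) no-port MEM/BR
  cy5 -> i6,i7 (bne or) pair
  cy6 -> i8,i9 (sub mulh) pair

CYCLES = 7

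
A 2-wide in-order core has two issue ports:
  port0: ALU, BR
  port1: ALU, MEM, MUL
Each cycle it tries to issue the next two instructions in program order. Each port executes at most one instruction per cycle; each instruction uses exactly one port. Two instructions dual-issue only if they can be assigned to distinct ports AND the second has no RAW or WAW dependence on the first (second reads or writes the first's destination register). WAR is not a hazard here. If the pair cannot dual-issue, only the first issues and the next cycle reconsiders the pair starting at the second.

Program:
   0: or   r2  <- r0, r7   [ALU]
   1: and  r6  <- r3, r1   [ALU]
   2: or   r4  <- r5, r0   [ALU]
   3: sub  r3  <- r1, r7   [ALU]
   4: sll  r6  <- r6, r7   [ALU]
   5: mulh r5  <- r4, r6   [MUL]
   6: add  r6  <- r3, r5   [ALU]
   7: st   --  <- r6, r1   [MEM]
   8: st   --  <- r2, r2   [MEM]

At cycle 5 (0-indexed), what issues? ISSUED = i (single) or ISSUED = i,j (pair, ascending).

[0] i0+i1  or and  -- dual
[1] i2+i3  or sub  -- dual
[2] i4  sll  -- RAW r6
[3] i5  mulh  -- RAW r5
[4] i6  add  -- RAW r6
[5] i7  st  -- no-port MEM/MEM
[6] i8  st  -- tail

ISSUED = 7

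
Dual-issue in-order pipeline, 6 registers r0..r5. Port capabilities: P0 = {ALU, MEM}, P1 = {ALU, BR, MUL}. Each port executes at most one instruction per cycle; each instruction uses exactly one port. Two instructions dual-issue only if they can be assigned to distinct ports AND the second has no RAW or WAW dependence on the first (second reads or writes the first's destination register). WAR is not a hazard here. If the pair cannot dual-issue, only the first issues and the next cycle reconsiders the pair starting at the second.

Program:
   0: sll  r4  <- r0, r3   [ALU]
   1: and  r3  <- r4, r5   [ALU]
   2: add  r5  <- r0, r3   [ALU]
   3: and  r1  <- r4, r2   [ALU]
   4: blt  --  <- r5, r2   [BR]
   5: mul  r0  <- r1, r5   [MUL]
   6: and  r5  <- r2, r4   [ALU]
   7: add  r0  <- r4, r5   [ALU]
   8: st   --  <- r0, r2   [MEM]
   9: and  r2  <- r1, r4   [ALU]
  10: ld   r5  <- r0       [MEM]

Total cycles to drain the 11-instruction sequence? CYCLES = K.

CYCLES = 8

#0 head=0: sll i0 RAW r4
#1 head=1: and i1 RAW r3
#2 head=2: add/and i2+i3 2-wide
#3 head=4: blt i4 no-port BR/MUL
#4 head=5: mul/and i5+i6 2-wide
#5 head=7: add i7 RAW r0
#6 head=8: st/and i8+i9 2-wide
#7 head=10: ld i10 tail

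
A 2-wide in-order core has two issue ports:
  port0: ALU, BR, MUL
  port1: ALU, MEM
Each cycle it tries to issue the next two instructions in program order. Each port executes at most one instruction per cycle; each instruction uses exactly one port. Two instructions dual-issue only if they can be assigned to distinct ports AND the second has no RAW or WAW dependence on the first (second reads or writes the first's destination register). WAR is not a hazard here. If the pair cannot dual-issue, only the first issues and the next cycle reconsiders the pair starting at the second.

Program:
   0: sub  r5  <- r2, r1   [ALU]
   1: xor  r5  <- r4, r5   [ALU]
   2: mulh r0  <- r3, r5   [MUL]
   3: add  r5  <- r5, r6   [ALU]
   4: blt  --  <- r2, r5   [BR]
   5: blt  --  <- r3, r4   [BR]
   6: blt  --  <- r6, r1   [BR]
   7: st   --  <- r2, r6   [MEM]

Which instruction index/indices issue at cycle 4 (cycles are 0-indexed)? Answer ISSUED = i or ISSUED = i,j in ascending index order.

ISSUED = 5

[0] i0  sub  -- RAW+WAW r5
[1] i1  xor  -- RAW r5
[2] i2&i3  mulh/add  -- pair
[3] i4  blt  -- no-port BR/BR
[4] i5  blt  -- no-port BR/BR
[5] i6&i7  blt/st  -- pair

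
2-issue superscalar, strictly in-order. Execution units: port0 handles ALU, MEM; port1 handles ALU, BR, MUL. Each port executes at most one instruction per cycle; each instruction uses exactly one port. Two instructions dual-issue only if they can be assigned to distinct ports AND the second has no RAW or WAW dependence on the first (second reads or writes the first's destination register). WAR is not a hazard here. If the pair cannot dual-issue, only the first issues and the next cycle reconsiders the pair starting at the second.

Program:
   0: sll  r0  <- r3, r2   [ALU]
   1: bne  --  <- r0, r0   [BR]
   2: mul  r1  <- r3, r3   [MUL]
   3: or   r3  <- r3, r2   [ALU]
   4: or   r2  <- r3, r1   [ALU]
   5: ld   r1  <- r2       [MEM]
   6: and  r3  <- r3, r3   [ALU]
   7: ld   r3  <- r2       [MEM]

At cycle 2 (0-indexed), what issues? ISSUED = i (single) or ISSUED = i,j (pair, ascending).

ISSUED = 2,3

t=0 i0:sll.ALU ; RAW r0
t=1 i1:bne.BR ; no-port BR/MUL
t=2 i2&i3:mul.MUL or.ALU ; pair
t=3 i4:or.ALU ; RAW r2
t=4 i5&i6:ld.MEM and.ALU ; pair
t=5 i7:ld.MEM ; tail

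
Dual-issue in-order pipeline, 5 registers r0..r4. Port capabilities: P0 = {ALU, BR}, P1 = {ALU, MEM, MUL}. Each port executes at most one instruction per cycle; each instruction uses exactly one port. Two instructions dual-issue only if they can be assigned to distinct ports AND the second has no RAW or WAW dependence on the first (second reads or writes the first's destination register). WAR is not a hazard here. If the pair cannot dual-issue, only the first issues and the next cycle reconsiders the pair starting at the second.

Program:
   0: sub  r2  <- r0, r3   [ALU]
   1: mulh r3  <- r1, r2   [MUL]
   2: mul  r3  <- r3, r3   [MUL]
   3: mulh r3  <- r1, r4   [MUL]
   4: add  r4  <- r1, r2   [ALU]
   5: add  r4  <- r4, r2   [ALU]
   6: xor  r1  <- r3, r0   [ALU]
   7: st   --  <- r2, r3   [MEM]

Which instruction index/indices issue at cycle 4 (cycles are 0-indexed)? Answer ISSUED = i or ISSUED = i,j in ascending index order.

ISSUED = 5,6

[0] i0  sub.ALU  -- RAW r2
[1] i1  mulh.MUL  -- no-port MUL/MUL
[2] i2  mul.MUL  -- no-port MUL/MUL
[3] i3+i4  mulh.MUL+add.ALU  -- 2-wide
[4] i5+i6  add.ALU+xor.ALU  -- 2-wide
[5] i7  st.MEM  -- tail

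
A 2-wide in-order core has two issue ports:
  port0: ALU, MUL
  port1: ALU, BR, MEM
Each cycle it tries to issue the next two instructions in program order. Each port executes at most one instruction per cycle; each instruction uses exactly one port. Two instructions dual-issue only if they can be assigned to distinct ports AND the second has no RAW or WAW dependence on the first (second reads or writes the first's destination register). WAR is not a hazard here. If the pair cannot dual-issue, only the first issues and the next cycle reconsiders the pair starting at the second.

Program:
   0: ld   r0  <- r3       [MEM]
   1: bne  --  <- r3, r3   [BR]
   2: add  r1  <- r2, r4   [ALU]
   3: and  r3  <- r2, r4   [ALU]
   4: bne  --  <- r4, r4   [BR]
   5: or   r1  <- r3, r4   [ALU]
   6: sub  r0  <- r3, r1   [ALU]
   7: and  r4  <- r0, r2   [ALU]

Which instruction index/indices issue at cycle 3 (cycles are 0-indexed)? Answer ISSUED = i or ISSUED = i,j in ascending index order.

ISSUED = 5

#0 head=0: ld i0 no-port MEM/BR
#1 head=1: bne add i1/i2 2-wide
#2 head=3: and bne i3/i4 2-wide
#3 head=5: or i5 RAW r1
#4 head=6: sub i6 RAW r0
#5 head=7: and i7 tail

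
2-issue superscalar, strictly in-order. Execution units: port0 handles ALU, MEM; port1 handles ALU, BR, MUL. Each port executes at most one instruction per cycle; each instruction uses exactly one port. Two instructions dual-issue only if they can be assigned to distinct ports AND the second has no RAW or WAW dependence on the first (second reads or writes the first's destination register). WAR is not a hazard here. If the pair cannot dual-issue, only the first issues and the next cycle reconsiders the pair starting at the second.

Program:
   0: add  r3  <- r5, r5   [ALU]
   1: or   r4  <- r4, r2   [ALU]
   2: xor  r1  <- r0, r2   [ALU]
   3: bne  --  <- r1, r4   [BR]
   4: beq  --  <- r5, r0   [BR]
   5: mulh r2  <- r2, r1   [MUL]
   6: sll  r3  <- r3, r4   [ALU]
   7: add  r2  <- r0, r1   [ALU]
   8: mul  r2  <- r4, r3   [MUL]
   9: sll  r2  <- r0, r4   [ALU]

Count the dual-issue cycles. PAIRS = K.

0. add.ALU;or.ALU @i0&i1  | dual
1. xor.ALU @i2  | RAW r1
2. bne.BR @i3  | no-port BR/BR
3. beq.BR @i4  | no-port BR/MUL
4. mulh.MUL;sll.ALU @i5&i6  | dual
5. add.ALU @i7  | WAW r2
6. mul.MUL @i8  | WAW r2
7. sll.ALU @i9  | tail

PAIRS = 2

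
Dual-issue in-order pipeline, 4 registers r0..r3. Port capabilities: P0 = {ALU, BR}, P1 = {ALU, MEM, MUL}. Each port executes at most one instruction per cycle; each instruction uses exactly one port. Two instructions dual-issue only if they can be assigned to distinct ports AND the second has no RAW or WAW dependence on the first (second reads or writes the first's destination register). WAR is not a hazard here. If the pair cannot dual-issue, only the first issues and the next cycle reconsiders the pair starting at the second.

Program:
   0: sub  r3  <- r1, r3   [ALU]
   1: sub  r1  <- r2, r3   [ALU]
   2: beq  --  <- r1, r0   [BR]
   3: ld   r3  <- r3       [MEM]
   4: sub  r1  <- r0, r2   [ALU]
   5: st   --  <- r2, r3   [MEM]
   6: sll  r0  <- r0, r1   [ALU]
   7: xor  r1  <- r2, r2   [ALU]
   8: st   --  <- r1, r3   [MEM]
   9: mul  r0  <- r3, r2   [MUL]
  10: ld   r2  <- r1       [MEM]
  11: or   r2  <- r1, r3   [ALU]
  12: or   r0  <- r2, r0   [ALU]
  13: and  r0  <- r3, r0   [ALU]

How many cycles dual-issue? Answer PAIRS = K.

PAIRS = 3

[0] i0  sub.ALU  -- RAW r3
[1] i1  sub.ALU  -- RAW r1
[2] i2&i3  beq.BR/ld.MEM  -- dual
[3] i4&i5  sub.ALU/st.MEM  -- dual
[4] i6&i7  sll.ALU/xor.ALU  -- dual
[5] i8  st.MEM  -- no-port MEM/MUL
[6] i9  mul.MUL  -- no-port MUL/MEM
[7] i10  ld.MEM  -- WAW r2
[8] i11  or.ALU  -- RAW r2
[9] i12  or.ALU  -- RAW+WAW r0
[10] i13  and.ALU  -- tail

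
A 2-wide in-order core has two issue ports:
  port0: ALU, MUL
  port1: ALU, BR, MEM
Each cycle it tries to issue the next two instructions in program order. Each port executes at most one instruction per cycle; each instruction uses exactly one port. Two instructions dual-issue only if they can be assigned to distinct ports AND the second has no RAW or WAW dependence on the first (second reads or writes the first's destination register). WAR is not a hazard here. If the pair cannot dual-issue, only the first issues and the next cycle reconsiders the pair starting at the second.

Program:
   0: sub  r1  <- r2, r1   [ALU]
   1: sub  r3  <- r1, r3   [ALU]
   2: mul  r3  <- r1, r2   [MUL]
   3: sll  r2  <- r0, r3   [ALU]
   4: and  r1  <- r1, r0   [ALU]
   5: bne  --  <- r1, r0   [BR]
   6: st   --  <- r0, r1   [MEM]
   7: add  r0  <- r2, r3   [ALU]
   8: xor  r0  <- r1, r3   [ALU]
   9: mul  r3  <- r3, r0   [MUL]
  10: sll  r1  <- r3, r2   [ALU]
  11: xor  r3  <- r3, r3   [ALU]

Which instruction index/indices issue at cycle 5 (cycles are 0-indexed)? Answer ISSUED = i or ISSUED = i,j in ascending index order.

[0] i0  sub.ALU  -- RAW r1
[1] i1  sub.ALU  -- WAW r3
[2] i2  mul.MUL  -- RAW r3
[3] i3,i4  sll.ALU and.ALU  -- dual
[4] i5  bne.BR  -- no-port BR/MEM
[5] i6,i7  st.MEM add.ALU  -- dual
[6] i8  xor.ALU  -- RAW r0
[7] i9  mul.MUL  -- RAW r3
[8] i10,i11  sll.ALU xor.ALU  -- dual

ISSUED = 6,7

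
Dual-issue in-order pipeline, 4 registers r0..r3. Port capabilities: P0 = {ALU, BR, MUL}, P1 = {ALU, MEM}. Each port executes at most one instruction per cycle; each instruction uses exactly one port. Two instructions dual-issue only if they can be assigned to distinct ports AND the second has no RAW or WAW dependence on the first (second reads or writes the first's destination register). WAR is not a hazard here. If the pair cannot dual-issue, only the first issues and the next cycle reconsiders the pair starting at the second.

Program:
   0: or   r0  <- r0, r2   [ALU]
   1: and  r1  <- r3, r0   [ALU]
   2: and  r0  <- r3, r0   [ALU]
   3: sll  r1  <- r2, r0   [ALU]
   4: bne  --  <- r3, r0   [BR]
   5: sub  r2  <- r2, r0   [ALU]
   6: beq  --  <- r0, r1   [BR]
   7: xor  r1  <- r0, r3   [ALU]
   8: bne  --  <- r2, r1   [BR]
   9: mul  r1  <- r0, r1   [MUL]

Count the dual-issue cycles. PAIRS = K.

PAIRS = 3

0. or @i0  | RAW r0
1. and/and @i1/i2  | 2-wide
2. sll/bne @i3/i4  | 2-wide
3. sub/beq @i5/i6  | 2-wide
4. xor @i7  | RAW r1
5. bne @i8  | no-port BR/MUL
6. mul @i9  | tail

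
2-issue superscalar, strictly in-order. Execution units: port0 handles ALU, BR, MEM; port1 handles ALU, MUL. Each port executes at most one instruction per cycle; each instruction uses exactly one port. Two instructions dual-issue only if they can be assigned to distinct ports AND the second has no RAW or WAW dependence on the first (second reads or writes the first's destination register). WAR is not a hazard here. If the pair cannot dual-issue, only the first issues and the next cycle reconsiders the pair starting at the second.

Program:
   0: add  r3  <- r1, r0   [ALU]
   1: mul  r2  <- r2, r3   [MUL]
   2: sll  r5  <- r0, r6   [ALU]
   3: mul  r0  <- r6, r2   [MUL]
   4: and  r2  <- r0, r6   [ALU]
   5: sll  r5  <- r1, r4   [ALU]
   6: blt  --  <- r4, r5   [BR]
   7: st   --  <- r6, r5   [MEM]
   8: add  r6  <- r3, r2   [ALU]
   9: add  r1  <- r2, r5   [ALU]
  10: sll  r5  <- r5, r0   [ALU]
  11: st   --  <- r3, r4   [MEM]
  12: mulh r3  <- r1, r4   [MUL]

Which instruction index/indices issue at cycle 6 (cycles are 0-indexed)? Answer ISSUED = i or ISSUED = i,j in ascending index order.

[0] i0  add.ALU  -- RAW r3
[1] i1&i2  mul.MUL/sll.ALU  -- pair
[2] i3  mul.MUL  -- RAW r0
[3] i4&i5  and.ALU/sll.ALU  -- pair
[4] i6  blt.BR  -- no-port BR/MEM
[5] i7&i8  st.MEM/add.ALU  -- pair
[6] i9&i10  add.ALU/sll.ALU  -- pair
[7] i11&i12  st.MEM/mulh.MUL  -- pair

ISSUED = 9,10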